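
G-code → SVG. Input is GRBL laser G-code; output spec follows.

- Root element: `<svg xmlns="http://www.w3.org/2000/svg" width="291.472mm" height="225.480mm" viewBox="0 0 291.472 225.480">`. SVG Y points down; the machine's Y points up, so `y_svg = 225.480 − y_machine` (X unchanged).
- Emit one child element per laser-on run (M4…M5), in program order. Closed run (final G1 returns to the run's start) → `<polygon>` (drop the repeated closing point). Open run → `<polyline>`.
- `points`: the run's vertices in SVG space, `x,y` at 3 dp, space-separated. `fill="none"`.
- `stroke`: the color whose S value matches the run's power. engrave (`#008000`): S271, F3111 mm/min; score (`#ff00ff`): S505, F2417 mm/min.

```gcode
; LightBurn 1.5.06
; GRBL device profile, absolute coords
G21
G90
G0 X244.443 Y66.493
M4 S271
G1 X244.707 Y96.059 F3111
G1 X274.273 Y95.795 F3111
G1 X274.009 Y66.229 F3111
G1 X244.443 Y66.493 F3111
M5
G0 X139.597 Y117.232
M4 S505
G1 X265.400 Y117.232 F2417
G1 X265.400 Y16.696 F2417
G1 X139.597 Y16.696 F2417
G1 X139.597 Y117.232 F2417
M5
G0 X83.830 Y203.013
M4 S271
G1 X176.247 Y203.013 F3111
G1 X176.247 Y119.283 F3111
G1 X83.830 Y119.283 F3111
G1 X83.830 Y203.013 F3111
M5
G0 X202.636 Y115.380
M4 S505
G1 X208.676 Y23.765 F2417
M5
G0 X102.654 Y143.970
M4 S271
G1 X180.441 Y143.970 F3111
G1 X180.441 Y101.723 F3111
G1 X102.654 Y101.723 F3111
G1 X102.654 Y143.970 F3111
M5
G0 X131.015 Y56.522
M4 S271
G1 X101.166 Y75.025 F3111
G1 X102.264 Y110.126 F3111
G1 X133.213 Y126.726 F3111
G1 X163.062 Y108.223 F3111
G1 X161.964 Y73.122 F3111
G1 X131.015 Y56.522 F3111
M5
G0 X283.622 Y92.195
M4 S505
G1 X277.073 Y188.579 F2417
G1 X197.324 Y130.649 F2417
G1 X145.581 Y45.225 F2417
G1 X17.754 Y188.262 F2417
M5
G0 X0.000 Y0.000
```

<svg xmlns="http://www.w3.org/2000/svg" width="291.472mm" height="225.480mm" viewBox="0 0 291.472 225.480">
  <polygon points="244.443,158.987 244.707,129.421 274.273,129.685 274.009,159.251" fill="none" stroke="#008000"/>
  <polygon points="139.597,108.248 265.400,108.248 265.400,208.784 139.597,208.784" fill="none" stroke="#ff00ff"/>
  <polygon points="83.830,22.467 176.247,22.467 176.247,106.197 83.830,106.197" fill="none" stroke="#008000"/>
  <polyline points="202.636,110.100 208.676,201.715" fill="none" stroke="#ff00ff"/>
  <polygon points="102.654,81.510 180.441,81.510 180.441,123.757 102.654,123.757" fill="none" stroke="#008000"/>
  <polygon points="131.015,168.958 101.166,150.455 102.264,115.354 133.213,98.754 163.062,117.257 161.964,152.358" fill="none" stroke="#008000"/>
  <polyline points="283.622,133.285 277.073,36.901 197.324,94.831 145.581,180.255 17.754,37.218" fill="none" stroke="#ff00ff"/>
</svg>

Each laser-on run becomes one SVG element. Flip Y back into SVG space with y_svg = 225.480 − y_machine.

Run 1: power S271 maps to stroke `#008000` (engrave). The run returns to its start, so emit a `<polygon>` with points (Y-flipped): 244.443,158.987 244.707,129.421 274.273,129.685 274.009,159.251.

Run 2: power S505 maps to stroke `#ff00ff` (score). The run returns to its start, so emit a `<polygon>` with points (Y-flipped): 139.597,108.248 265.400,108.248 265.400,208.784 139.597,208.784.

Run 3: S271 ⇒ engrave layer `#008000`. The run returns to its start, so emit a `<polygon>` with points (Y-flipped): 83.830,22.467 176.247,22.467 176.247,106.197 83.830,106.197.

Run 4: power S505 maps to stroke `#ff00ff` (score). The run is open, so emit a `<polyline>` with points (Y-flipped): 202.636,110.100 208.676,201.715.

Run 5: the run's S271 means `#008000` (engrave). The run returns to its start, so emit a `<polygon>` with points (Y-flipped): 102.654,81.510 180.441,81.510 180.441,123.757 102.654,123.757.

Run 6: power S271 maps to stroke `#008000` (engrave). The run returns to its start, so emit a `<polygon>` with points (Y-flipped): 131.015,168.958 101.166,150.455 102.264,115.354 133.213,98.754 163.062,117.257 161.964,152.358.

Run 7: S505 ⇒ score layer `#ff00ff`. The run is open, so emit a `<polyline>` with points (Y-flipped): 283.622,133.285 277.073,36.901 197.324,94.831 145.581,180.255 17.754,37.218.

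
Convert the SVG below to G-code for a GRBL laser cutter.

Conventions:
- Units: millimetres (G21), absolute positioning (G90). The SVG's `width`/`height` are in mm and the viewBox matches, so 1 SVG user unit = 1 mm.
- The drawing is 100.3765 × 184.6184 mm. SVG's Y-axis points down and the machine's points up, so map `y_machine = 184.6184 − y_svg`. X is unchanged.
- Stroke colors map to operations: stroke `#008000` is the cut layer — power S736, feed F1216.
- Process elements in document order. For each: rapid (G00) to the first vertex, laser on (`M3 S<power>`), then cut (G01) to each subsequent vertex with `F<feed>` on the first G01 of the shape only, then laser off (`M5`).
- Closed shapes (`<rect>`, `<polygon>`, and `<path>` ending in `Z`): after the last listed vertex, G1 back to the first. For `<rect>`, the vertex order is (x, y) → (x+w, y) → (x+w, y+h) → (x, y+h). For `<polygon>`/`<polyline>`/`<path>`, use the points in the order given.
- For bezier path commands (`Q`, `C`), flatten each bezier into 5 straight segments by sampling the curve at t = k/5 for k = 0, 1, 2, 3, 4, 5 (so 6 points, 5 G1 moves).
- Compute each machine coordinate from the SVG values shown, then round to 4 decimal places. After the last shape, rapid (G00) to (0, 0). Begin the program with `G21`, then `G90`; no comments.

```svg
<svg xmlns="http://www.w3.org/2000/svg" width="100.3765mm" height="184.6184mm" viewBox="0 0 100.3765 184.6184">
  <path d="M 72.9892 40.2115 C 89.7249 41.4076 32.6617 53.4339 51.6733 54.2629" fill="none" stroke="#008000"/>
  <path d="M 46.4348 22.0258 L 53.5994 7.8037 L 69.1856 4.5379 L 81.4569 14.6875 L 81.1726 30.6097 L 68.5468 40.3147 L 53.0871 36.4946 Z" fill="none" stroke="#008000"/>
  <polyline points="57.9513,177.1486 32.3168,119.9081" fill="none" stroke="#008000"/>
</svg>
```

1 u = 1 mm; y_m = 184.6184 − y.

[1] `<path>` cubic bezier, #008000→cut S736 F1216: (72.9892,144.4069) → (75.3737,142.5658) → (67.2405,139.1828) → (55.7834,135.3152) → (48.1963,132.0204) → (51.6733,130.3555)

[2] `<path>` regular polygon, #008000→cut S736 F1216: (46.4348,162.5926) → (53.5994,176.8147) → (69.1856,180.0805) → (81.4569,169.9309) → (81.1726,154.0087) → (68.5468,144.3037) → (53.0871,148.1238) → (46.4348,162.5926) (closed)

[3] `<polyline>` line segment, #008000→cut S736 F1216: (57.9513,7.4698) → (32.3168,64.7103)

G21
G90
G00 X72.9892 Y144.4069
M3 S736
G01 X75.3737 Y142.5658 F1216
G01 X67.2405 Y139.1828
G01 X55.7834 Y135.3152
G01 X48.1963 Y132.0204
G01 X51.6733 Y130.3555
M5
G00 X46.4348 Y162.5926
M3 S736
G01 X53.5994 Y176.8147 F1216
G01 X69.1856 Y180.0805
G01 X81.4569 Y169.9309
G01 X81.1726 Y154.0087
G01 X68.5468 Y144.3037
G01 X53.0871 Y148.1238
G01 X46.4348 Y162.5926
M5
G00 X57.9513 Y7.4698
M3 S736
G01 X32.3168 Y64.7103 F1216
M5
G00 X0.0000 Y0.0000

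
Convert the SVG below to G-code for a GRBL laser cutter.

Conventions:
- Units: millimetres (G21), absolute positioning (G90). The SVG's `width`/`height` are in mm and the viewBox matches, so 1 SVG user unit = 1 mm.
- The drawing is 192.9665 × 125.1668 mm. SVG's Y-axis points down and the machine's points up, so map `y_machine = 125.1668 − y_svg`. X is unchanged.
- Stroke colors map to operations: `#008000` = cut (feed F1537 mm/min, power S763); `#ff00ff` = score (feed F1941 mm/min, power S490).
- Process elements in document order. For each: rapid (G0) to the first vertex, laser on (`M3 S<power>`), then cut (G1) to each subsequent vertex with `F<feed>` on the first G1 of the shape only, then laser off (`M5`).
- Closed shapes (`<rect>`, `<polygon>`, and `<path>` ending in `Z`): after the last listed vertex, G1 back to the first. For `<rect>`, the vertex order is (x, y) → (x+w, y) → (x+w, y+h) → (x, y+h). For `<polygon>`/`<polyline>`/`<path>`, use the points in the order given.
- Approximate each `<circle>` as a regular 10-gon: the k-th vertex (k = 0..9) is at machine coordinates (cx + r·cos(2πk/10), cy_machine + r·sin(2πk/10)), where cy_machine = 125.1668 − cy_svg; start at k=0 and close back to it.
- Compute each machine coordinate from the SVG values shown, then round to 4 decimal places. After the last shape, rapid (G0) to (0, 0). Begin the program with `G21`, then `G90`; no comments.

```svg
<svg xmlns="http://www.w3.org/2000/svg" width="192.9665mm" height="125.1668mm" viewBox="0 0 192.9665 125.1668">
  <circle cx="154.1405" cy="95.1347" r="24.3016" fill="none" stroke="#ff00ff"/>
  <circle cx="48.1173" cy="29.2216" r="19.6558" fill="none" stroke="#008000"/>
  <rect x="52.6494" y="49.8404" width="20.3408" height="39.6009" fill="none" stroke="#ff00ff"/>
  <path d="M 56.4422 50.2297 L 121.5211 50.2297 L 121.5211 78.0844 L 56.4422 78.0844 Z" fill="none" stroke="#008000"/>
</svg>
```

viewBox `0 0 192.9665 125.1668` with mm width/height → 1 unit = 1 mm. Flip: y_m = 125.1668 − y_svg.

**Shape 1** — `<circle>` circle, stroke `#ff00ff` → score (S490, F1941). Machine vertices: (178.4421,30.0321) → (173.8009,44.3162) → (161.6501,53.1443) → (146.6309,53.1443) → (134.4801,44.3162) → (129.8389,30.0321) → (134.4801,15.7480) → (146.6309,6.9199) → (161.6501,6.9199) → (173.8009,15.7480) → (178.4421,30.0321). Closed: final G1 returns to the first vertex.

**Shape 2** — `<circle>` circle, stroke `#008000` → cut (S763, F1537). Machine vertices: (67.7731,95.9452) → (64.0192,107.4986) → (54.1913,114.6390) → (42.0433,114.6390) → (32.2154,107.4986) → (28.4615,95.9452) → (32.2154,84.3918) → (42.0433,77.2514) → (54.1913,77.2514) → (64.0192,84.3918) → (67.7731,95.9452). Closed: final G1 returns to the first vertex.

**Shape 3** — `<rect>` rectangle, stroke `#ff00ff` → score (S490, F1941). Machine vertices: (52.6494,75.3264) → (72.9902,75.3264) → (72.9902,35.7255) → (52.6494,35.7255) → (52.6494,75.3264). Closed: final G1 returns to the first vertex.

**Shape 4** — `<path>` rectangle, stroke `#008000` → cut (S763, F1537). Machine vertices: (56.4422,74.9371) → (121.5211,74.9371) → (121.5211,47.0824) → (56.4422,47.0824) → (56.4422,74.9371). Closed: final G1 returns to the first vertex.

G21
G90
G0 X178.4421 Y30.0321
M3 S490
G1 X173.8009 Y44.3162 F1941
G1 X161.6501 Y53.1443
G1 X146.6309 Y53.1443
G1 X134.4801 Y44.3162
G1 X129.8389 Y30.0321
G1 X134.4801 Y15.7480
G1 X146.6309 Y6.9199
G1 X161.6501 Y6.9199
G1 X173.8009 Y15.7480
G1 X178.4421 Y30.0321
M5
G0 X67.7731 Y95.9452
M3 S763
G1 X64.0192 Y107.4986 F1537
G1 X54.1913 Y114.6390
G1 X42.0433 Y114.6390
G1 X32.2154 Y107.4986
G1 X28.4615 Y95.9452
G1 X32.2154 Y84.3918
G1 X42.0433 Y77.2514
G1 X54.1913 Y77.2514
G1 X64.0192 Y84.3918
G1 X67.7731 Y95.9452
M5
G0 X52.6494 Y75.3264
M3 S490
G1 X72.9902 Y75.3264 F1941
G1 X72.9902 Y35.7255
G1 X52.6494 Y35.7255
G1 X52.6494 Y75.3264
M5
G0 X56.4422 Y74.9371
M3 S763
G1 X121.5211 Y74.9371 F1537
G1 X121.5211 Y47.0824
G1 X56.4422 Y47.0824
G1 X56.4422 Y74.9371
M5
G0 X0.0000 Y0.0000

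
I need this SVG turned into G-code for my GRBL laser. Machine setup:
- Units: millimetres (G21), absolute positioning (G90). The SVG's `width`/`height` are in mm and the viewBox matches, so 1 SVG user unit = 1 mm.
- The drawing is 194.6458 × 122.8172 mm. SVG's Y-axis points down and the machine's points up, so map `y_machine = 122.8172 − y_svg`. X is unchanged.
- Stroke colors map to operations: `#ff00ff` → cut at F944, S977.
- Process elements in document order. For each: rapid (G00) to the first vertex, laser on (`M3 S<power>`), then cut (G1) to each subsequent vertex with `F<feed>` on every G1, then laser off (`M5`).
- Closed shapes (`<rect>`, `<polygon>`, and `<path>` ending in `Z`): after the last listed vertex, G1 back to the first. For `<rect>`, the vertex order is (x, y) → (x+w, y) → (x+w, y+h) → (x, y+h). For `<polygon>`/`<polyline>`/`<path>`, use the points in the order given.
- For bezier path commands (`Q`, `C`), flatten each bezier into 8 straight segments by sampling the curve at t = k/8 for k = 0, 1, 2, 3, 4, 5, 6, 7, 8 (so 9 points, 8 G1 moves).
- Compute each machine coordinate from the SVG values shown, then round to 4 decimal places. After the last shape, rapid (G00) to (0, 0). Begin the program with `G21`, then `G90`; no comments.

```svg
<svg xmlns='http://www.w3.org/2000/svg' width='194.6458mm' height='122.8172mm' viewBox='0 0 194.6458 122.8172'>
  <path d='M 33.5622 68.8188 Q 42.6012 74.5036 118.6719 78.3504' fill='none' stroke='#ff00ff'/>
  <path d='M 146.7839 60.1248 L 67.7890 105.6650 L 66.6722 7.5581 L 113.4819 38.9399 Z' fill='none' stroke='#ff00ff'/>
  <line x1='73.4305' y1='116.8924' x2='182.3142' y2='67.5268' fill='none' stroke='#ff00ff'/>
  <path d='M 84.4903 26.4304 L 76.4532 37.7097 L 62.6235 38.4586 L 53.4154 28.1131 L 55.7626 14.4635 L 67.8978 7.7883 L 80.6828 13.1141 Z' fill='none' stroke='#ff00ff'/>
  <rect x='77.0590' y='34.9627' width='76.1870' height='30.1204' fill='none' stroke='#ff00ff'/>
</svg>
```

Since the viewBox matches the mm dimensions, user units are millimetres directly. The only transform is the Y-flip y_m = 122.8172 − y_svg.

Shape 1 is a quadratic bezier drawn with `<path>`. Its stroke #ff00ff means cut at S977, F944. After flipping Y the toolpath is (33.5622,53.9984) → (36.8693,52.6059) → (42.2712,51.2709) → (49.7678,49.9933) → (59.3591,48.7731) → (71.0452,47.6104) → (84.8260,46.5051) → (100.7016,45.4572) → (118.6719,44.4668).

Shape 2 is a closed polygon drawn with `<path>`. Its stroke #ff00ff means cut at S977, F944. After flipping Y the toolpath is (146.7839,62.6924) → (67.7890,17.1522) → (66.6722,115.2591) → (113.4819,83.8773) → (146.7839,62.6924), returning to the start.

Shape 3 is a line segment drawn with `<line>`. Its stroke #ff00ff means cut at S977, F944. After flipping Y the toolpath is (73.4305,5.9248) → (182.3142,55.2904).

Shape 4 is a regular polygon drawn with `<path>`. Its stroke #ff00ff means cut at S977, F944. After flipping Y the toolpath is (84.4903,96.3868) → (76.4532,85.1075) → (62.6235,84.3586) → (53.4154,94.7041) → (55.7626,108.3537) → (67.8978,115.0289) → (80.6828,109.7031) → (84.4903,96.3868), returning to the start.

Shape 5 is a rectangle drawn with `<rect>`. Its stroke #ff00ff means cut at S977, F944. After flipping Y the toolpath is (77.0590,87.8545) → (153.2460,87.8545) → (153.2460,57.7341) → (77.0590,57.7341) → (77.0590,87.8545), returning to the start.

G21
G90
G00 X33.5622 Y53.9984
M3 S977
G1 X36.8693 Y52.6059 F944
G1 X42.2712 Y51.2709 F944
G1 X49.7678 Y49.9933 F944
G1 X59.3591 Y48.7731 F944
G1 X71.0452 Y47.6104 F944
G1 X84.8260 Y46.5051 F944
G1 X100.7016 Y45.4572 F944
G1 X118.6719 Y44.4668 F944
M5
G00 X146.7839 Y62.6924
M3 S977
G1 X67.7890 Y17.1522 F944
G1 X66.6722 Y115.2591 F944
G1 X113.4819 Y83.8773 F944
G1 X146.7839 Y62.6924 F944
M5
G00 X73.4305 Y5.9248
M3 S977
G1 X182.3142 Y55.2904 F944
M5
G00 X84.4903 Y96.3868
M3 S977
G1 X76.4532 Y85.1075 F944
G1 X62.6235 Y84.3586 F944
G1 X53.4154 Y94.7041 F944
G1 X55.7626 Y108.3537 F944
G1 X67.8978 Y115.0289 F944
G1 X80.6828 Y109.7031 F944
G1 X84.4903 Y96.3868 F944
M5
G00 X77.0590 Y87.8545
M3 S977
G1 X153.2460 Y87.8545 F944
G1 X153.2460 Y57.7341 F944
G1 X77.0590 Y57.7341 F944
G1 X77.0590 Y87.8545 F944
M5
G00 X0.0000 Y0.0000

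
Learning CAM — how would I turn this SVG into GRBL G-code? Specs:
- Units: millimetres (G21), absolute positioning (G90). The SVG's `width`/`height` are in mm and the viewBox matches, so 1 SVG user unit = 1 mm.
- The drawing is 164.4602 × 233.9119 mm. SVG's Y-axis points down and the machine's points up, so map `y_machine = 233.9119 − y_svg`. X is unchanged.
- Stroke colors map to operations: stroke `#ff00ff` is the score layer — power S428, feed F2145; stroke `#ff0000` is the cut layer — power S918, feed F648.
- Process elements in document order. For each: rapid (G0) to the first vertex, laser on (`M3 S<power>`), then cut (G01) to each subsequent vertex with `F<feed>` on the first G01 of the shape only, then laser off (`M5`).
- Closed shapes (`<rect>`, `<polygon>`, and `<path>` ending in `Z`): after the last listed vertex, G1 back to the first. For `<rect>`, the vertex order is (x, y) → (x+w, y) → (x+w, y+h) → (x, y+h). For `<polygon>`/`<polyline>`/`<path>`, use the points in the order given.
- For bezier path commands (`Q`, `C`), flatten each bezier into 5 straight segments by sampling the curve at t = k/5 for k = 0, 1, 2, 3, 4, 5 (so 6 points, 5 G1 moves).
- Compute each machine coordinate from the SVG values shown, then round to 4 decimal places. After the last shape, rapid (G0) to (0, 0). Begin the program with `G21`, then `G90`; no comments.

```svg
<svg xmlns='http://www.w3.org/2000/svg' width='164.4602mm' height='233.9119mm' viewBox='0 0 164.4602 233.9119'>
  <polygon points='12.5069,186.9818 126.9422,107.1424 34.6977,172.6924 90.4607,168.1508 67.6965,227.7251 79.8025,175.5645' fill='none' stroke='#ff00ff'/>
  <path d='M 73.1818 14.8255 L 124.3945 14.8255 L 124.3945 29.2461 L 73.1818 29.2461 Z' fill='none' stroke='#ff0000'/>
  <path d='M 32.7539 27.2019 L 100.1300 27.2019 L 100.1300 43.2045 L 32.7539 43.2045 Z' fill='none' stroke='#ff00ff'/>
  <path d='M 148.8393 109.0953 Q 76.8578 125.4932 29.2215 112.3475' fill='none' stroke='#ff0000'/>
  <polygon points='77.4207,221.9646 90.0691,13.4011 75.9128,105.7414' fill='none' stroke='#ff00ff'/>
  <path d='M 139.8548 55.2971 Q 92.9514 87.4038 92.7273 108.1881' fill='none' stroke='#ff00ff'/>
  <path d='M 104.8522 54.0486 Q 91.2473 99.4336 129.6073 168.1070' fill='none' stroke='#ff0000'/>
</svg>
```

viewBox `0 0 164.4602 233.9119` with mm width/height → 1 unit = 1 mm. Flip: y_m = 233.9119 − y_svg.

**Shape 1** — `<polygon>` closed polygon, stroke `#ff00ff` → score (S428, F2145). Machine vertices: (12.5069,46.9301) → (126.9422,126.7695) → (34.6977,61.2195) → (90.4607,65.7611) → (67.6965,6.1868) → (79.8025,58.3474) → (12.5069,46.9301). Closed: final G1 returns to the first vertex.

**Shape 2** — `<path>` rectangle, stroke `#ff0000` → cut (S918, F648). Machine vertices: (73.1818,219.0864) → (124.3945,219.0864) → (124.3945,204.6658) → (73.1818,204.6658) → (73.1818,219.0864). Closed: final G1 returns to the first vertex.

**Shape 3** — `<path>` rectangle, stroke `#ff00ff` → score (S428, F2145). Machine vertices: (32.7539,206.7100) → (100.1300,206.7100) → (100.1300,190.7074) → (32.7539,190.7074) → (32.7539,206.7100). Closed: final G1 returns to the first vertex.

**Shape 4** — `<path>` quadratic bezier, stroke `#ff0000` → cut (S918, F648). Control points (SVG): P0=(148.8393,109.0953), P1=(76.8578,125.4932), P2=(29.2215,112.3475); sampled at t=k/5. Machine vertices: (148.8393,124.8166) → (121.0205,119.4392) → (95.1493,116.4253) → (71.2258,115.7748) → (49.2498,117.4879) → (29.2215,121.5644). Open path.

**Shape 5** — `<polygon>` closed polygon, stroke `#ff00ff` → score (S428, F2145). Machine vertices: (77.4207,11.9473) → (90.0691,220.5108) → (75.9128,128.1705) → (77.4207,11.9473). Closed: final G1 returns to the first vertex.

**Shape 6** — `<path>` quadratic bezier, stroke `#ff00ff` → score (S428, F2145). Control points (SVG): P0=(139.8548,55.2971), P1=(92.9514,87.4038), P2=(92.7273,108.1881); sampled at t=k/5. Machine vertices: (139.8548,178.6148) → (122.9606,166.2250) → (109.8008,154.7410) → (100.3753,144.1628) → (94.6841,134.4904) → (92.7273,125.7238). Open path.

**Shape 7** — `<path>` quadratic bezier, stroke `#ff0000` → cut (S918, F648). Control points (SVG): P0=(104.8522,54.0486), P1=(91.2473,99.4336), P2=(129.6073,168.1070); sampled at t=k/5. Machine vertices: (104.8522,179.8633) → (101.4888,160.7778) → (102.2827,139.8292) → (107.2337,117.0175) → (116.3419,92.3427) → (129.6073,65.8049). Open path.

G21
G90
G0 X12.5069 Y46.9301
M3 S428
G01 X126.9422 Y126.7695 F2145
G01 X34.6977 Y61.2195
G01 X90.4607 Y65.7611
G01 X67.6965 Y6.1868
G01 X79.8025 Y58.3474
G01 X12.5069 Y46.9301
M5
G0 X73.1818 Y219.0864
M3 S918
G01 X124.3945 Y219.0864 F648
G01 X124.3945 Y204.6658
G01 X73.1818 Y204.6658
G01 X73.1818 Y219.0864
M5
G0 X32.7539 Y206.7100
M3 S428
G01 X100.1300 Y206.7100 F2145
G01 X100.1300 Y190.7074
G01 X32.7539 Y190.7074
G01 X32.7539 Y206.7100
M5
G0 X148.8393 Y124.8166
M3 S918
G01 X121.0205 Y119.4392 F648
G01 X95.1493 Y116.4253
G01 X71.2258 Y115.7748
G01 X49.2498 Y117.4879
G01 X29.2215 Y121.5644
M5
G0 X77.4207 Y11.9473
M3 S428
G01 X90.0691 Y220.5108 F2145
G01 X75.9128 Y128.1705
G01 X77.4207 Y11.9473
M5
G0 X139.8548 Y178.6148
M3 S428
G01 X122.9606 Y166.2250 F2145
G01 X109.8008 Y154.7410
G01 X100.3753 Y144.1628
G01 X94.6841 Y134.4904
G01 X92.7273 Y125.7238
M5
G0 X104.8522 Y179.8633
M3 S918
G01 X101.4888 Y160.7778 F648
G01 X102.2827 Y139.8292
G01 X107.2337 Y117.0175
G01 X116.3419 Y92.3427
G01 X129.6073 Y65.8049
M5
G0 X0.0000 Y0.0000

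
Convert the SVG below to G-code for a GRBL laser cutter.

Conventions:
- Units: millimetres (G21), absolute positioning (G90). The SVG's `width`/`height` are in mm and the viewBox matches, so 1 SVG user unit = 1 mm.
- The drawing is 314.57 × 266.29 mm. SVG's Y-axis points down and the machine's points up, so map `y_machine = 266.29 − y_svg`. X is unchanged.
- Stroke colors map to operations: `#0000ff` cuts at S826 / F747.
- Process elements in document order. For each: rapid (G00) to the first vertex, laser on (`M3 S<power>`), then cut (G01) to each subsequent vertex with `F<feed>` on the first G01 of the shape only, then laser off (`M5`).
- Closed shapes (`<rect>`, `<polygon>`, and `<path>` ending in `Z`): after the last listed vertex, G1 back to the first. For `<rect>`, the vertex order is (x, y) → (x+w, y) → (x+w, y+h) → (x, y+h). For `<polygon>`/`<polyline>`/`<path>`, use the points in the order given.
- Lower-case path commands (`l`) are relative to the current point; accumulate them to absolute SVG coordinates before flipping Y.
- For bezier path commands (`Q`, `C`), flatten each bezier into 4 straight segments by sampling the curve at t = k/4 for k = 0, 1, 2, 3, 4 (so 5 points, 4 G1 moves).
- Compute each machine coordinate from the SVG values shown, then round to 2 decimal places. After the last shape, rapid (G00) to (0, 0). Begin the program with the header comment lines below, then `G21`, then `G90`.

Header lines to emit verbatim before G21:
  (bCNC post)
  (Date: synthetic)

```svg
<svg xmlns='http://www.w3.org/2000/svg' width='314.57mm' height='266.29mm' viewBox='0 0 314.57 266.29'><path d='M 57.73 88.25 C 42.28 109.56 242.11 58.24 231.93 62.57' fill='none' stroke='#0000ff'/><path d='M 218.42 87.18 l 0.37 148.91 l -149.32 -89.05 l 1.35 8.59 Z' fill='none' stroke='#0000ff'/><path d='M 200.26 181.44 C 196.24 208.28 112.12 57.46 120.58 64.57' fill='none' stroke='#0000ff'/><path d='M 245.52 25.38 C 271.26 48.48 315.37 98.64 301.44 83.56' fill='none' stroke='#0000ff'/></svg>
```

(bCNC post)
(Date: synthetic)
G21
G90
G00 X57.73 Y178.04
M3 S826
G01 X79.86 Y173.67 F747
G01 X142.85 Y184.51
G01 X206.83 Y198.54
G01 X231.93 Y203.72
M5
G00 X218.42 Y179.11
M3 S826
G01 X218.79 Y30.20 F747
G01 X69.47 Y119.25
G01 X70.82 Y110.66
G01 X218.42 Y179.11
M5
G00 X200.26 Y84.85
M3 S826
G01 X184.92 Y92.79 F747
G01 X155.74 Y135.89
G01 X128.90 Y182.68
G01 X120.58 Y201.72
M5
G00 X245.52 Y240.91
M3 S826
G01 X267.08 Y219.95 F747
G01 X288.36 Y197.50
G01 X302.20 Y182.21
G01 X301.44 Y182.73
M5
G00 X0.00 Y0.00

1 u = 1 mm; y_m = 266.29 − y.

[1] `<path>` cubic bezier, #0000ff→cut S826 F747: (57.73,178.04) → (79.86,173.67) → (142.85,184.51) → (206.83,198.54) → (231.93,203.72)

[2] `<path>` closed polygon, #0000ff→cut S826 F747: (218.42,179.11) → (218.79,30.20) → (69.47,119.25) → (70.82,110.66) → (218.42,179.11) (closed)

[3] `<path>` cubic bezier, #0000ff→cut S826 F747: (200.26,84.85) → (184.92,92.79) → (155.74,135.89) → (128.90,182.68) → (120.58,201.72)

[4] `<path>` cubic bezier, #0000ff→cut S826 F747: (245.52,240.91) → (267.08,219.95) → (288.36,197.50) → (302.20,182.21) → (301.44,182.73)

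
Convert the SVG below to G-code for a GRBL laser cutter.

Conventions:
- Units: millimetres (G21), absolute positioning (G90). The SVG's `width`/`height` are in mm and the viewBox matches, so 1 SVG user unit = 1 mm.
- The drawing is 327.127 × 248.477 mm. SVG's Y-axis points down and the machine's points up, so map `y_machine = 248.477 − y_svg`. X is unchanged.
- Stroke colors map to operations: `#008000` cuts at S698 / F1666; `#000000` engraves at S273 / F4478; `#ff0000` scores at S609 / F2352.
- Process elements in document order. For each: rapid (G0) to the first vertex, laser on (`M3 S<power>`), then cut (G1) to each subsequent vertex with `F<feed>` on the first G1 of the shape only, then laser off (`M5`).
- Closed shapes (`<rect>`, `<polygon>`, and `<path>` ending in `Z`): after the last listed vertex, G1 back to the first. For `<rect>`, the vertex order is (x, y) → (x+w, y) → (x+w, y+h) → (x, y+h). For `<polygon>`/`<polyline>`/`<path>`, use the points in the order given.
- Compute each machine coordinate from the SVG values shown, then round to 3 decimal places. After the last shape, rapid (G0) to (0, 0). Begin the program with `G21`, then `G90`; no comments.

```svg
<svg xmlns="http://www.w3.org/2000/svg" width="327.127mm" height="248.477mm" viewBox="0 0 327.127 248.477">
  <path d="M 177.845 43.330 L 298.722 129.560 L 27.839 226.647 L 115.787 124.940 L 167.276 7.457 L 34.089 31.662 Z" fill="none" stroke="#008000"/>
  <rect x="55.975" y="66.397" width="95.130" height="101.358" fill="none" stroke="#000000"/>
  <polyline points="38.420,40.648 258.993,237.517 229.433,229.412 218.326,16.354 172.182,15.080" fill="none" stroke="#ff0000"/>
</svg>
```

1 u = 1 mm; y_m = 248.477 − y.

[1] `<path>` closed polygon, #008000→cut S698 F1666: (177.845,205.147) → (298.722,118.917) → (27.839,21.830) → (115.787,123.537) → (167.276,241.020) → (34.089,216.815) → (177.845,205.147) (closed)

[2] `<rect>` rectangle, #000000→engrave S273 F4478: (55.975,182.080) → (151.105,182.080) → (151.105,80.722) → (55.975,80.722) → (55.975,182.080) (closed)

[3] `<polyline>` open polyline, #ff0000→score S609 F2352: (38.420,207.829) → (258.993,10.960) → (229.433,19.065) → (218.326,232.123) → (172.182,233.397)

G21
G90
G0 X177.845 Y205.147
M3 S698
G1 X298.722 Y118.917 F1666
G1 X27.839 Y21.830
G1 X115.787 Y123.537
G1 X167.276 Y241.020
G1 X34.089 Y216.815
G1 X177.845 Y205.147
M5
G0 X55.975 Y182.080
M3 S273
G1 X151.105 Y182.080 F4478
G1 X151.105 Y80.722
G1 X55.975 Y80.722
G1 X55.975 Y182.080
M5
G0 X38.420 Y207.829
M3 S609
G1 X258.993 Y10.960 F2352
G1 X229.433 Y19.065
G1 X218.326 Y232.123
G1 X172.182 Y233.397
M5
G0 X0.000 Y0.000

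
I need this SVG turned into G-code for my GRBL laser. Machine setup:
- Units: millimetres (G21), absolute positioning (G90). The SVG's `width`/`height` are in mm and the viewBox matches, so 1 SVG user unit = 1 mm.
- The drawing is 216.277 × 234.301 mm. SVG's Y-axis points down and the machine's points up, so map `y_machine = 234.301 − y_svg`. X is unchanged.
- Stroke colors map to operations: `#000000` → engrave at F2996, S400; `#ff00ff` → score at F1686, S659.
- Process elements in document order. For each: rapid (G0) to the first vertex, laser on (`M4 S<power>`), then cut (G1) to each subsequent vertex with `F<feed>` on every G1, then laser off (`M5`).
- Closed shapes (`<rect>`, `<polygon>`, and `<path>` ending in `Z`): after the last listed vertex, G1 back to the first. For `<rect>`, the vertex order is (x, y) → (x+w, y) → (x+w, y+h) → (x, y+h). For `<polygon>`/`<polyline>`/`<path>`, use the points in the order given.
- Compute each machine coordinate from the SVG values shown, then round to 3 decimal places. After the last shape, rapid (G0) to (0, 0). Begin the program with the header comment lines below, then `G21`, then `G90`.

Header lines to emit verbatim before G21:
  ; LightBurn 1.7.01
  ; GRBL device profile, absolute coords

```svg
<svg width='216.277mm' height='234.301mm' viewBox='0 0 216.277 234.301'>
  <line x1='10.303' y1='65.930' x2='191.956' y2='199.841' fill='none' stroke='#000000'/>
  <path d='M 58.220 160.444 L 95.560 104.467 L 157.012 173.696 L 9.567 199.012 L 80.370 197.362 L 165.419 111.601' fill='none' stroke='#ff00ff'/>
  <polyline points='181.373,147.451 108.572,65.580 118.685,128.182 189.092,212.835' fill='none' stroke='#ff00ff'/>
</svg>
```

; LightBurn 1.7.01
; GRBL device profile, absolute coords
G21
G90
G0 X10.303 Y168.371
M4 S400
G1 X191.956 Y34.460 F2996
M5
G0 X58.220 Y73.857
M4 S659
G1 X95.560 Y129.834 F1686
G1 X157.012 Y60.605 F1686
G1 X9.567 Y35.289 F1686
G1 X80.370 Y36.939 F1686
G1 X165.419 Y122.700 F1686
M5
G0 X181.373 Y86.850
M4 S659
G1 X108.572 Y168.721 F1686
G1 X118.685 Y106.119 F1686
G1 X189.092 Y21.466 F1686
M5
G0 X0.000 Y0.000

viewBox `0 0 216.277 234.301` with mm width/height → 1 unit = 1 mm. Flip: y_m = 234.301 − y_svg.

**Shape 1** — `<line>` line segment, stroke `#000000` → engrave (S400, F2996). Machine vertices: (10.303,168.371) → (191.956,34.460). Open path.

**Shape 2** — `<path>` open polyline, stroke `#ff00ff` → score (S659, F1686). Machine vertices: (58.220,73.857) → (95.560,129.834) → (157.012,60.605) → (9.567,35.289) → (80.370,36.939) → (165.419,122.700). Open path.

**Shape 3** — `<polyline>` open polyline, stroke `#ff00ff` → score (S659, F1686). Machine vertices: (181.373,86.850) → (108.572,168.721) → (118.685,106.119) → (189.092,21.466). Open path.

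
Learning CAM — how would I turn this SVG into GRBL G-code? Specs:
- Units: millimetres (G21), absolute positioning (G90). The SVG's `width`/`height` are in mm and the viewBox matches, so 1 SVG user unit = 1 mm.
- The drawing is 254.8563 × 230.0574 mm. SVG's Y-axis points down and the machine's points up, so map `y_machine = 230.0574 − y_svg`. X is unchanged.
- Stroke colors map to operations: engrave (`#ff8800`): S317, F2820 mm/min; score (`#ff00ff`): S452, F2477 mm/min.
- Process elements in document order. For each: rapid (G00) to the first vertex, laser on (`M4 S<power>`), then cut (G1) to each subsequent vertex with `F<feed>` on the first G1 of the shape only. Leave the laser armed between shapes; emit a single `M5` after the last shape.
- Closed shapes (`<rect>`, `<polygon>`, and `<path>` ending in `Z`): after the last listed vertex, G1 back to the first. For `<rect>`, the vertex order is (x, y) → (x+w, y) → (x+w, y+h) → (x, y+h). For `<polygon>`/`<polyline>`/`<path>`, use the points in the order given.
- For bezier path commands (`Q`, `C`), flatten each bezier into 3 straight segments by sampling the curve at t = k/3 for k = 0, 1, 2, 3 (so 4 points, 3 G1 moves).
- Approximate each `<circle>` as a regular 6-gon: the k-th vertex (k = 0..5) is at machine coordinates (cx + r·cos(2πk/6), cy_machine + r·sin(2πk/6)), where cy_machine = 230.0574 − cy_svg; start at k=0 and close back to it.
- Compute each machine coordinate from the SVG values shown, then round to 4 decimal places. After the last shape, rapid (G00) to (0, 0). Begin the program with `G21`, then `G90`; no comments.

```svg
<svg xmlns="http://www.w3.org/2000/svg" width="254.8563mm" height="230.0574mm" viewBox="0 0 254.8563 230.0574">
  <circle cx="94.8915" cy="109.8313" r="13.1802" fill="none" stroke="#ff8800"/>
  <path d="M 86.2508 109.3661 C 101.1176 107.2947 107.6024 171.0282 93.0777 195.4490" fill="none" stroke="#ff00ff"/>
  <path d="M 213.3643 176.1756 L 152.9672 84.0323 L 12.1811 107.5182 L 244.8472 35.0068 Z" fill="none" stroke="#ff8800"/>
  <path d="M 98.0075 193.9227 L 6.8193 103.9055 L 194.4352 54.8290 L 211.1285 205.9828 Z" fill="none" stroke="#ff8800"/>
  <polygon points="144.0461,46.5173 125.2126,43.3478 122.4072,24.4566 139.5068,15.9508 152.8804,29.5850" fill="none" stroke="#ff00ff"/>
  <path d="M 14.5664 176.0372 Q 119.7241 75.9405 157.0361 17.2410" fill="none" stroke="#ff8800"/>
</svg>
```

1 u = 1 mm; y_m = 230.0574 − y.

[1] `<circle>` circle, #ff8800→engrave S317 F2820: (108.0717,120.2261) → (101.4816,131.6405) → (88.3014,131.6405) → (81.7113,120.2261) → (88.3014,108.8117) → (101.4816,108.8117) → (108.0717,120.2261) (closed)

[2] `<path>` cubic bezier, #ff00ff→score S452 F2477: (86.2508,120.6913) → (97.8559,104.7210) → (101.0669,68.2402) → (93.0777,34.6084)

[3] `<path>` closed polygon, #ff8800→engrave S317 F2820: (213.3643,53.8818) → (152.9672,146.0251) → (12.1811,122.5392) → (244.8472,195.0506) → (213.3643,53.8818) (closed)

[4] `<path>` closed polygon, #ff8800→engrave S317 F2820: (98.0075,36.1347) → (6.8193,126.1519) → (194.4352,175.2284) → (211.1285,24.0746) → (98.0075,36.1347) (closed)

[5] `<polygon>` regular polygon, #ff00ff→score S452 F2477: (144.0461,183.5401) → (125.2126,186.7096) → (122.4072,205.6008) → (139.5068,214.1066) → (152.8804,200.4724) → (144.0461,183.5401) (closed)

[6] `<path>` quadratic bezier, #ff8800→engrave S317 F2820: (14.5664,54.0202) → (77.1331,116.1516) → (124.6230,169.0837) → (157.0361,212.8164)

G21
G90
G00 X108.0717 Y120.2261
M4 S317
G1 X101.4816 Y131.6405 F2820
G1 X88.3014 Y131.6405
G1 X81.7113 Y120.2261
G1 X88.3014 Y108.8117
G1 X101.4816 Y108.8117
G1 X108.0717 Y120.2261
G00 X86.2508 Y120.6913
M4 S452
G1 X97.8559 Y104.7210 F2477
G1 X101.0669 Y68.2402
G1 X93.0777 Y34.6084
G00 X213.3643 Y53.8818
M4 S317
G1 X152.9672 Y146.0251 F2820
G1 X12.1811 Y122.5392
G1 X244.8472 Y195.0506
G1 X213.3643 Y53.8818
G00 X98.0075 Y36.1347
M4 S317
G1 X6.8193 Y126.1519 F2820
G1 X194.4352 Y175.2284
G1 X211.1285 Y24.0746
G1 X98.0075 Y36.1347
G00 X144.0461 Y183.5401
M4 S452
G1 X125.2126 Y186.7096 F2477
G1 X122.4072 Y205.6008
G1 X139.5068 Y214.1066
G1 X152.8804 Y200.4724
G1 X144.0461 Y183.5401
G00 X14.5664 Y54.0202
M4 S317
G1 X77.1331 Y116.1516 F2820
G1 X124.6230 Y169.0837
G1 X157.0361 Y212.8164
M5
G00 X0.0000 Y0.0000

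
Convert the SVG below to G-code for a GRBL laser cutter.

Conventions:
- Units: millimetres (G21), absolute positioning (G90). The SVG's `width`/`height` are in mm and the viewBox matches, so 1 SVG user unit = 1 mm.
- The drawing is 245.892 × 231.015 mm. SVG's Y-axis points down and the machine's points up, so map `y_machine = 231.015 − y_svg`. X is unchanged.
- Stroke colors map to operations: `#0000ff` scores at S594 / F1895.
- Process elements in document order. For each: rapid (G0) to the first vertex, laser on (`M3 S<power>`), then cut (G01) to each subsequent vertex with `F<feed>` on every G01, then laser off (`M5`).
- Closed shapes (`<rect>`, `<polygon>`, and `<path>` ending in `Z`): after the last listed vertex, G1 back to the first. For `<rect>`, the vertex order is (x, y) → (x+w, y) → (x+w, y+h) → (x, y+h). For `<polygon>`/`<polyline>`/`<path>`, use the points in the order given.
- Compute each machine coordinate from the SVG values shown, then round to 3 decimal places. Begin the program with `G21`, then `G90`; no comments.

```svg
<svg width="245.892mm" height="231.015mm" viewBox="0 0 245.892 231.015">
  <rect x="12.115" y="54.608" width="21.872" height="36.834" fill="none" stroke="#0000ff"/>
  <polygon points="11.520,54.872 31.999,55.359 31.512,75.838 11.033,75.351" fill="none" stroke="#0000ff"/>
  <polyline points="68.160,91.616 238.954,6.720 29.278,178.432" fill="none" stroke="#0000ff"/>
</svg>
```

G21
G90
G0 X12.115 Y176.407
M3 S594
G01 X33.987 Y176.407 F1895
G01 X33.987 Y139.573 F1895
G01 X12.115 Y139.573 F1895
G01 X12.115 Y176.407 F1895
M5
G0 X11.520 Y176.143
M3 S594
G01 X31.999 Y175.656 F1895
G01 X31.512 Y155.177 F1895
G01 X11.033 Y155.664 F1895
G01 X11.520 Y176.143 F1895
M5
G0 X68.160 Y139.399
M3 S594
G01 X238.954 Y224.295 F1895
G01 X29.278 Y52.583 F1895
M5

Since the viewBox matches the mm dimensions, user units are millimetres directly. The only transform is the Y-flip y_m = 231.015 − y_svg.

Shape 1 is a rectangle drawn with `<rect>`. Its stroke #0000ff means score at S594, F1895. After flipping Y the toolpath is (12.115,176.407) → (33.987,176.407) → (33.987,139.573) → (12.115,139.573) → (12.115,176.407), returning to the start.

Shape 2 is a regular polygon drawn with `<polygon>`. Its stroke #0000ff means score at S594, F1895. After flipping Y the toolpath is (11.520,176.143) → (31.999,175.656) → (31.512,155.177) → (11.033,155.664) → (11.520,176.143), returning to the start.

Shape 3 is a open polyline drawn with `<polyline>`. Its stroke #0000ff means score at S594, F1895. After flipping Y the toolpath is (68.160,139.399) → (238.954,224.295) → (29.278,52.583).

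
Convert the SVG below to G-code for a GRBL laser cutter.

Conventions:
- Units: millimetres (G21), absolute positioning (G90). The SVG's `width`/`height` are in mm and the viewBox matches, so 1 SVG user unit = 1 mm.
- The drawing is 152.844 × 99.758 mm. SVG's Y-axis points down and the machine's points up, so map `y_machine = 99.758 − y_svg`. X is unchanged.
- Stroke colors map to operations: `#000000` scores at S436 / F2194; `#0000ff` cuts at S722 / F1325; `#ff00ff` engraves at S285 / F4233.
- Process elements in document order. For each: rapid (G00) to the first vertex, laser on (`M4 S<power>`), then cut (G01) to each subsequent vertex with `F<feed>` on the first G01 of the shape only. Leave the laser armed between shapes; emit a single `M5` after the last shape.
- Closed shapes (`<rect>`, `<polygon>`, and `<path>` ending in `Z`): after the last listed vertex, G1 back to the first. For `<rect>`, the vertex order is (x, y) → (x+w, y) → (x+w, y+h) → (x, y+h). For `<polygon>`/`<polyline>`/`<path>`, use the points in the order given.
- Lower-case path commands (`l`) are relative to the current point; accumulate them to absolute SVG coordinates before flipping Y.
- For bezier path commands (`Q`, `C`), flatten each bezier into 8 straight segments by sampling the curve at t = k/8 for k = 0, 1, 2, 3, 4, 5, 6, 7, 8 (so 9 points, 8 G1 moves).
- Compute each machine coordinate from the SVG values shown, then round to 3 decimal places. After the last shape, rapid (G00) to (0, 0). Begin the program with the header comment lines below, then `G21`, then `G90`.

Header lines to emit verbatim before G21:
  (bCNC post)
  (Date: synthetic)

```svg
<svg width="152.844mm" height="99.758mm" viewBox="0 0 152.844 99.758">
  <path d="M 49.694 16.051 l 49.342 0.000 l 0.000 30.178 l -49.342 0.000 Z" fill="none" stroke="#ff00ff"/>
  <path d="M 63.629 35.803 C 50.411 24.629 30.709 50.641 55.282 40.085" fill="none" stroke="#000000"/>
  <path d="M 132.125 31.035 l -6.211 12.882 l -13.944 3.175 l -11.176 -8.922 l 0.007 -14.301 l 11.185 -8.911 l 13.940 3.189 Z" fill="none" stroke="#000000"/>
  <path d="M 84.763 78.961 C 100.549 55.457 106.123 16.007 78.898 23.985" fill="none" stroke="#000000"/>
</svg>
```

(bCNC post)
(Date: synthetic)
G21
G90
G00 X49.694 Y83.707
M4 S285
G01 X99.036 Y83.707 F4233
G01 X99.036 Y53.529
G01 X49.694 Y53.529
G01 X49.694 Y83.707
G00 X63.629 Y63.955
M4 S436
G01 X58.467 Y66.546 F2194
G01 X53.293 Y66.516
G01 X48.700 Y64.727
G01 X45.284 Y62.046
G01 X43.639 Y59.335
G01 X44.361 Y57.460
G01 X48.043 Y57.285
G01 X55.282 Y59.673
G00 X132.125 Y68.723
M4 S436
G01 X125.914 Y55.841 F2194
G01 X111.970 Y52.666
G01 X100.794 Y61.588
G01 X100.801 Y75.889
G01 X111.986 Y84.800
G01 X125.926 Y81.611
G01 X132.125 Y68.723
G00 X84.763 Y20.797
M4 S436
G01 X90.160 Y30.235 F2194
G01 X94.335 Y40.425
G01 X97.023 Y50.624
G01 X97.960 Y60.091
G01 X96.880 Y68.082
G01 X93.520 Y73.854
G01 X87.614 Y76.665
G01 X78.898 Y75.773
M5
G00 X0.000 Y0.000

viewBox `0 0 152.844 99.758` with mm width/height → 1 unit = 1 mm. Flip: y_m = 99.758 − y_svg.

**Shape 1** — `<path>` rectangle, stroke `#ff00ff` → engrave (S285, F4233). Machine vertices: (49.694,83.707) → (99.036,83.707) → (99.036,53.529) → (49.694,53.529) → (49.694,83.707). Closed: final G1 returns to the first vertex.

**Shape 2** — `<path>` cubic bezier, stroke `#000000` → score (S436, F2194). Control points (SVG): P0=(63.629,35.803), P1=(50.411,24.629), P2=(30.709,50.641), P3=(55.282,40.085); sampled at t=k/8. Machine vertices: (63.629,63.955) → (58.467,66.546) → (53.293,66.516) → (48.700,64.727) → (45.284,62.046) → (43.639,59.335) → (44.361,57.460) → (48.043,57.285) → (55.282,59.673). Open path.

**Shape 3** — `<path>` regular polygon, stroke `#000000` → score (S436, F2194). Machine vertices: (132.125,68.723) → (125.914,55.841) → (111.970,52.666) → (100.794,61.588) → (100.801,75.889) → (111.986,84.800) → (125.926,81.611) → (132.125,68.723). Closed: final G1 returns to the first vertex.

**Shape 4** — `<path>` cubic bezier, stroke `#000000` → score (S436, F2194). Control points (SVG): P0=(84.763,78.961), P1=(100.549,55.457), P2=(106.123,16.007), P3=(78.898,23.985); sampled at t=k/8. Machine vertices: (84.763,20.797) → (90.160,30.235) → (94.335,40.425) → (97.023,50.624) → (97.960,60.091) → (96.880,68.082) → (93.520,73.854) → (87.614,76.665) → (78.898,75.773). Open path.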